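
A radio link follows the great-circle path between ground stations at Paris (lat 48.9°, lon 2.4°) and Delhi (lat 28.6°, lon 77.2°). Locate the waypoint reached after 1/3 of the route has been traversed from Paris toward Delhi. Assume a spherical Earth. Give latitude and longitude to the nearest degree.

From cos δ = sin φ₁ sin φ₂ + cos φ₁ cos φ₂ cos Δλ, the central angle is δ ≈ 1.033 rad (59.2°).
Interpolate at f = 1/3 with slerp weights a = sin((1−f)δ)/sin δ ≈ 0.740, b = sin(fδ)/sin δ ≈ 0.393.
p = a·p₁ + b·p₂ ≈ (0.562, 0.357, 0.746); φ = arcsin(p_z) ≈ 48.23°, λ = atan2(p_y, p_x) ≈ 32.40°.

≈ lat 48°, lon 32°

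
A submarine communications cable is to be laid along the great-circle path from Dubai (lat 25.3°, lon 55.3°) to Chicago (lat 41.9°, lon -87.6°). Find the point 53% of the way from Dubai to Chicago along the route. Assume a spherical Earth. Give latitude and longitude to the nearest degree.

Convert each endpoint to a unit vector on the sphere (x = cos φ cos λ, y = cos φ sin λ, z = sin φ).
The central angle between the endpoints is δ = arccos(p₁·p₂) ≈ 1.825 rad (104.6°).
Interpolate at f = 0.53 with slerp weights a = sin((1−f)δ)/sin δ ≈ 0.781, b = sin(fδ)/sin δ ≈ 0.851.
p = a·p₁ + b·p₂ ≈ (0.429, -0.052, 0.902); φ = arcsin(p_z) ≈ 64.42°, λ = atan2(p_y, p_x) ≈ -6.88°.

≈ lat 64°, lon -7°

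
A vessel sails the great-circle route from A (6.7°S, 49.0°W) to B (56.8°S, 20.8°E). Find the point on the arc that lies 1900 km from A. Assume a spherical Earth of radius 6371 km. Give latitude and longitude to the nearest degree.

Convert each endpoint to a unit vector on the sphere (x = cos φ cos λ, y = cos φ sin λ, z = sin φ).
The central angle between the endpoints is δ = arccos(p₁·p₂) ≈ 1.281 rad (73.4°). The total great-circle distance is δ·R ≈ 1.281 × 6371 ≈ 8164 km, so the target fraction is f = 1900/8164 ≈ 0.233.
Interpolate at f ≈ 0.233 with slerp weights a = sin((1−f)δ)/sin δ ≈ 0.868, b = sin(fδ)/sin δ ≈ 0.307.
p = a·p₁ + b·p₂ ≈ (0.723, -0.591, -0.358); φ = arcsin(p_z) ≈ -20.97°, λ = atan2(p_y, p_x) ≈ -39.29°.

≈ (21°S, 39°W)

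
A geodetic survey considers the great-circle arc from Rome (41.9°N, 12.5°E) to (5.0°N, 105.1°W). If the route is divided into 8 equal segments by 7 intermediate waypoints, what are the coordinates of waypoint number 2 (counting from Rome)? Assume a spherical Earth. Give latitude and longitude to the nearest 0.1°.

Convert each endpoint to a unit vector on the sphere (x = cos φ cos λ, y = cos φ sin λ, z = sin φ).
The central angle between the endpoints is δ = arccos(p₁·p₂) ≈ 1.860 rad (106.6°).
Interpolate at f = 2/8 with slerp weights a = sin((1−f)δ)/sin δ ≈ 1.027, b = sin(fδ)/sin δ ≈ 0.468.
p = a·p₁ + b·p₂ ≈ (0.625, -0.285, 0.727); φ = arcsin(p_z) ≈ 46.62°, λ = atan2(p_y, p_x) ≈ -24.47°.

≈ (46.6°N, 24.5°W)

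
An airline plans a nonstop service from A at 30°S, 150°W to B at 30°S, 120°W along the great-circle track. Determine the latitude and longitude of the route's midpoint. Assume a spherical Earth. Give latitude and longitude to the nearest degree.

Convert each endpoint to a unit vector on the sphere (x = cos φ cos λ, y = cos φ sin λ, z = sin φ).
The central angle between the endpoints is δ = arccos(p₁·p₂) ≈ 0.452 rad (25.9°).
Interpolate at f = 1/2 with slerp weights a = sin((1−f)δ)/sin δ ≈ 0.513, b = sin(fδ)/sin δ ≈ 0.513.
p = a·p₁ + b·p₂ ≈ (-0.607, -0.607, -0.513); φ = arcsin(p_z) ≈ -30.87°, λ = atan2(p_y, p_x) ≈ -135.00°.

≈ 31°S, 135°W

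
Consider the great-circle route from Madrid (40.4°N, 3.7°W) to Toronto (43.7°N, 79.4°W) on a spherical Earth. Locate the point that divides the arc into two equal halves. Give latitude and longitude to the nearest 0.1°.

Convert each endpoint to a unit vector on the sphere (x = cos φ cos λ, y = cos φ sin λ, z = sin φ).
The central angle between the endpoints is δ = arccos(p₁·p₂) ≈ 0.947 rad (54.3°).
Interpolate at f = 1/2 with slerp weights a = sin((1−f)δ)/sin δ ≈ 0.562, b = sin(fδ)/sin δ ≈ 0.562.
p = a·p₁ + b·p₂ ≈ (0.502, -0.427, 0.752); φ = arcsin(p_z) ≈ 48.79°, λ = atan2(p_y, p_x) ≈ -40.39°.

≈ (48.8°N, 40.4°W)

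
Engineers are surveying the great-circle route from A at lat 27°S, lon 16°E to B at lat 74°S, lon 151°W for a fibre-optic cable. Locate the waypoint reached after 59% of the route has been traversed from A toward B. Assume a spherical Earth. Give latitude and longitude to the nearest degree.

Write both endpoints as unit vectors p₁, p₂ with components (cos φ cos λ, cos φ sin λ, sin φ).
The central angle between the endpoints is δ = arccos(p₁·p₂) ≈ 1.372 rad (78.6°).
Interpolate at f = 0.59 with slerp weights a = sin((1−f)δ)/sin δ ≈ 0.544, b = sin(fδ)/sin δ ≈ 0.739.
p = a·p₁ + b·p₂ ≈ (0.288, 0.035, -0.957); φ = arcsin(p_z) ≈ -73.14°, λ = atan2(p_y, p_x) ≈ 6.92°.

≈ lat 73°S, lon 7°E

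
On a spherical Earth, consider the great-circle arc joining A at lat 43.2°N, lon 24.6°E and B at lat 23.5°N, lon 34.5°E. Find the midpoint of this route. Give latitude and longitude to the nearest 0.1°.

≈ lat 33.4°N, lon 30.1°E

Convert each endpoint to a unit vector on the sphere (x = cos φ cos λ, y = cos φ sin λ, z = sin φ).
The central angle between the endpoints is δ = arccos(p₁·p₂) ≈ 0.372 rad (21.3°).
Interpolate at f = 1/2 with slerp weights a = sin((1−f)δ)/sin δ ≈ 0.509, b = sin(fδ)/sin δ ≈ 0.509.
p = a·p₁ + b·p₂ ≈ (0.722, 0.419, 0.551); φ = arcsin(p_z) ≈ 33.45°, λ = atan2(p_y, p_x) ≈ 30.12°.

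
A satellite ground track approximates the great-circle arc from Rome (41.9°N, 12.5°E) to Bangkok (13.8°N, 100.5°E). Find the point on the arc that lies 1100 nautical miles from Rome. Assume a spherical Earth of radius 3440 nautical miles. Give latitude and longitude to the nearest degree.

Write both endpoints as unit vectors p₁, p₂ with components (cos φ cos λ, cos φ sin λ, sin φ).
The central angle between the endpoints is δ = arccos(p₁·p₂) ≈ 1.385 rad (79.4°). The total great-circle distance is δ·R ≈ 1.385 × 3440 ≈ 4765 nmi, so the target fraction is f = 1100/4765 ≈ 0.231.
Interpolate at f ≈ 0.231 with slerp weights a = sin((1−f)δ)/sin δ ≈ 0.890, b = sin(fδ)/sin δ ≈ 0.320.
p = a·p₁ + b·p₂ ≈ (0.590, 0.449, 0.671); φ = arcsin(p_z) ≈ 42.13°, λ = atan2(p_y, p_x) ≈ 37.25°.

≈ 42°N, 37°E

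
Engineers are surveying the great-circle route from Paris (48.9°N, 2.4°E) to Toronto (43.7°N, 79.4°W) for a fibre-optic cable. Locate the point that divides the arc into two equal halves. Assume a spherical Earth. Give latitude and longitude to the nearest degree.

Convert each endpoint to a unit vector on the sphere (x = cos φ cos λ, y = cos φ sin λ, z = sin φ).
The central angle between the endpoints is δ = arccos(p₁·p₂) ≈ 0.942 rad (54.0°).
Interpolate at f = 1/2 with slerp weights a = sin((1−f)δ)/sin δ ≈ 0.561, b = sin(fδ)/sin δ ≈ 0.561.
p = a·p₁ + b·p₂ ≈ (0.443, -0.383, 0.810); φ = arcsin(p_z) ≈ 54.14°, λ = atan2(p_y, p_x) ≈ -40.86°.

≈ (54°N, 41°W)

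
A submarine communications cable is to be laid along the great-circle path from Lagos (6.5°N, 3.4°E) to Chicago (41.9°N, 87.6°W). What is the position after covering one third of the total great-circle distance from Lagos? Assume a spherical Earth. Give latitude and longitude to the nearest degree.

Write both endpoints as unit vectors p₁, p₂ with components (cos φ cos λ, cos φ sin λ, sin φ).
The central angle between the endpoints is δ = arccos(p₁·p₂) ≈ 1.508 rad (86.4°).
Interpolate at f = 1/3 with slerp weights a = sin((1−f)δ)/sin δ ≈ 0.846, b = sin(fδ)/sin δ ≈ 0.483.
p = a·p₁ + b·p₂ ≈ (0.854, -0.309, 0.418); φ = arcsin(p_z) ≈ 24.72°, λ = atan2(p_y, p_x) ≈ -19.90°.

≈ (25°N, 20°W)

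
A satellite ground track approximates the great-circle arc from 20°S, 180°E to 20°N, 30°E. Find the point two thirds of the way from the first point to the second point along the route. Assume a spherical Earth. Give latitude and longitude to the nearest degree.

≈ 9°N, 81°E

Write both endpoints as unit vectors p₁, p₂ with components (cos φ cos λ, cos φ sin λ, sin φ).
The central angle between the endpoints is δ = arccos(p₁·p₂) ≈ 2.650 rad (151.8°).
Interpolate at f = 2/3 with slerp weights a = sin((1−f)δ)/sin δ ≈ 1.638, b = sin(fδ)/sin δ ≈ 2.079.
p = a·p₁ + b·p₂ ≈ (0.152, 0.977, 0.151); φ = arcsin(p_z) ≈ 8.67°, λ = atan2(p_y, p_x) ≈ 81.13°.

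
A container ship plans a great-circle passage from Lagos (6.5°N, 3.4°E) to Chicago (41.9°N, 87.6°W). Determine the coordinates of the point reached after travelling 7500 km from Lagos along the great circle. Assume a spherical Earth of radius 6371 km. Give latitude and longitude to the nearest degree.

Convert each endpoint to a unit vector on the sphere (x = cos φ cos λ, y = cos φ sin λ, z = sin φ).
The central angle between the endpoints is δ = arccos(p₁·p₂) ≈ 1.508 rad (86.4°). The total great-circle distance is δ·R ≈ 1.508 × 6371 ≈ 9608 km, so the target fraction is f = 7500/9608 ≈ 0.781.
Interpolate at f ≈ 0.781 with slerp weights a = sin((1−f)δ)/sin δ ≈ 0.325, b = sin(fδ)/sin δ ≈ 0.925.
p = a·p₁ + b·p₂ ≈ (0.352, -0.669, 0.655); φ = arcsin(p_z) ≈ 40.91°, λ = atan2(p_y, p_x) ≈ -62.27°.

≈ 41°N, 62°W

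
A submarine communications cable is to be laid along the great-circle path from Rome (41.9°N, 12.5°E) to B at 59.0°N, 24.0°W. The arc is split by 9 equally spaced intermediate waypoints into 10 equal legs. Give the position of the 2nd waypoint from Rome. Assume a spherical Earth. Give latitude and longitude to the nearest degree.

From cos δ = sin φ₁ sin φ₂ + cos φ₁ cos φ₂ cos Δλ, the central angle is δ ≈ 0.494 rad (28.3°).
Interpolate at f = 2/10 with slerp weights a = sin((1−f)δ)/sin δ ≈ 0.812, b = sin(fδ)/sin δ ≈ 0.208.
p = a·p₁ + b·p₂ ≈ (0.688, 0.087, 0.721); φ = arcsin(p_z) ≈ 46.10°, λ = atan2(p_y, p_x) ≈ 7.23°.

≈ 46°N, 7°E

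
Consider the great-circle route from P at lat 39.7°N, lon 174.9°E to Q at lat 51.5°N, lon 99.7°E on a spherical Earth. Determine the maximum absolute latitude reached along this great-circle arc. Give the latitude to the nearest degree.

≈ 54°N

The great circle lies in the plane with unit normal n̂ = (p₁ × p₂)/|p₁ × p₂|.
Here n̂_z ≈ -0.592; the vertex latitude is φ_max = arccos|n̂_z| ≈ 53.7°.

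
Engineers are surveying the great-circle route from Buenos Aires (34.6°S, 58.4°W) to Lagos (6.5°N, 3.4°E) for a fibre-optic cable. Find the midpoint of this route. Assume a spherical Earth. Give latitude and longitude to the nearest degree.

Convert each endpoint to a unit vector on the sphere (x = cos φ cos λ, y = cos φ sin λ, z = sin φ).
The central angle between the endpoints is δ = arccos(p₁·p₂) ≈ 1.243 rad (71.2°).
Interpolate at f = 1/2 with slerp weights a = sin((1−f)δ)/sin δ ≈ 0.615, b = sin(fδ)/sin δ ≈ 0.615.
p = a·p₁ + b·p₂ ≈ (0.875, -0.395, -0.280); φ = arcsin(p_z) ≈ -16.24°, λ = atan2(p_y, p_x) ≈ -24.29°.

≈ (16°S, 24°W)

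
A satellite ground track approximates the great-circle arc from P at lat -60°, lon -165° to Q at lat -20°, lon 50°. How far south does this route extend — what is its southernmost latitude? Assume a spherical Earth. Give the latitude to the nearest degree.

≈ -74°

The great circle lies in the plane with unit normal n̂ = (p₁ × p₂)/|p₁ × p₂|.
Here n̂_z ≈ -0.271; the vertex latitude is φ_max = arccos|n̂_z| ≈ 74.3°.
Check via Clairaut: cos φ_max = |cos φ₁| · sin C = cos(60.0°)·sin(147.2°) ≈ 0.271, again giving ≈ 74.3°.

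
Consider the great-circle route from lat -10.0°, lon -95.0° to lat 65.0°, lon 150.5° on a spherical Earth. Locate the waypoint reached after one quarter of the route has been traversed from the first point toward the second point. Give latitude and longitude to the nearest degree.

From cos δ = sin φ₁ sin φ₂ + cos φ₁ cos φ₂ cos Δλ, the central angle is δ ≈ 1.907 rad (109.3°).
Interpolate at f = 1/4 with slerp weights a = sin((1−f)δ)/sin δ ≈ 1.049, b = sin(fδ)/sin δ ≈ 0.486.
p = a·p₁ + b·p₂ ≈ (-0.269, -0.928, 0.258); φ = arcsin(p_z) ≈ 14.98°, λ = atan2(p_y, p_x) ≈ -106.16°.

≈ lat 15°, lon -106°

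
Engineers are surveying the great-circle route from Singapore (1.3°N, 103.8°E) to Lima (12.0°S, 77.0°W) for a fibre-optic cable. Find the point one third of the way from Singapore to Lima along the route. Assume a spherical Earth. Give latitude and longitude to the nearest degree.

≈ (55°S, 110°E)

The haversine formula gives a central angle δ ≈ 2.954 rad (169.3°) between the endpoints.
Interpolate at f = 1/3 with slerp weights a = sin((1−f)δ)/sin δ ≈ 4.950, b = sin(fδ)/sin δ ≈ 4.475.
p = a·p₁ + b·p₂ ≈ (-0.196, 0.541, -0.818); φ = arcsin(p_z) ≈ -54.90°, λ = atan2(p_y, p_x) ≈ 109.90°.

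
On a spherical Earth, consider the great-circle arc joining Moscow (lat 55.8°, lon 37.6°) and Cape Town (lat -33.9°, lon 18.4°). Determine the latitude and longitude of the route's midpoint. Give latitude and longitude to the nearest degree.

Convert each endpoint to a unit vector on the sphere (x = cos φ cos λ, y = cos φ sin λ, z = sin φ).
The central angle between the endpoints is δ = arccos(p₁·p₂) ≈ 1.592 rad (91.2°).
Interpolate at f = 1/2 with slerp weights a = sin((1−f)δ)/sin δ ≈ 0.715, b = sin(fδ)/sin δ ≈ 0.715.
p = a·p₁ + b·p₂ ≈ (0.881, 0.432, 0.192); φ = arcsin(p_z) ≈ 11.10°, λ = atan2(p_y, p_x) ≈ 26.14°.

≈ lat 11°, lon 26°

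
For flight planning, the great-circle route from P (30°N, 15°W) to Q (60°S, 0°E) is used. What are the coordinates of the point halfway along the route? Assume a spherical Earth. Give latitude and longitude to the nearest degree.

Convert each endpoint to a unit vector on the sphere (x = cos φ cos λ, y = cos φ sin λ, z = sin φ).
The central angle between the endpoints is δ = arccos(p₁·p₂) ≈ 1.586 rad (90.8°).
Interpolate at f = 1/2 with slerp weights a = sin((1−f)δ)/sin δ ≈ 0.712, b = sin(fδ)/sin δ ≈ 0.712.
p = a·p₁ + b·p₂ ≈ (0.952, -0.160, -0.261); φ = arcsin(p_z) ≈ -15.11°, λ = atan2(p_y, p_x) ≈ -9.52°.

≈ (15°S, 10°W)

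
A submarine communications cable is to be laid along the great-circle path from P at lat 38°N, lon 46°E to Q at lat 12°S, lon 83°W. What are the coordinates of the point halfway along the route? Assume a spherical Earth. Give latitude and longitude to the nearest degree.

Convert each endpoint to a unit vector on the sphere (x = cos φ cos λ, y = cos φ sin λ, z = sin φ).
The central angle between the endpoints is δ = arccos(p₁·p₂) ≈ 2.231 rad (127.8°).
Interpolate at f = 1/2 with slerp weights a = sin((1−f)δ)/sin δ ≈ 1.137, b = sin(fδ)/sin δ ≈ 1.137.
p = a·p₁ + b·p₂ ≈ (0.758, -0.459, 0.464); φ = arcsin(p_z) ≈ 27.61°, λ = atan2(p_y, p_x) ≈ -31.22°.

≈ lat 28°N, lon 31°W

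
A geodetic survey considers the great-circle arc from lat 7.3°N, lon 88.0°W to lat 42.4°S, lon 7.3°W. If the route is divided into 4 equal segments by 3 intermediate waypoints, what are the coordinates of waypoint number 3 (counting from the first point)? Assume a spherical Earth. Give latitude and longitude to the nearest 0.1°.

≈ lat 34.7°S, lon 33.8°W

Write both endpoints as unit vectors p₁, p₂ with components (cos φ cos λ, cos φ sin λ, sin φ).
The central angle between the endpoints is δ = arccos(p₁·p₂) ≈ 1.538 rad (88.1°).
Interpolate at f = 3/4 with slerp weights a = sin((1−f)δ)/sin δ ≈ 0.375, b = sin(fδ)/sin δ ≈ 0.915.
p = a·p₁ + b·p₂ ≈ (0.683, -0.458, -0.569); φ = arcsin(p_z) ≈ -34.69°, λ = atan2(p_y, p_x) ≈ -33.84°.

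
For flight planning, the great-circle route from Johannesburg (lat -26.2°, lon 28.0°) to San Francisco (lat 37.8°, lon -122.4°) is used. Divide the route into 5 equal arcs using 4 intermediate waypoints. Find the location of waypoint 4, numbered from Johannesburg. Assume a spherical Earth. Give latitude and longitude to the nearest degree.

≈ lat 40°, lon -83°

From cos δ = sin φ₁ sin φ₂ + cos φ₁ cos φ₂ cos Δλ, the central angle is δ ≈ 2.662 rad (152.5°).
Interpolate at f = 4/5 with slerp weights a = sin((1−f)δ)/sin δ ≈ 1.099, b = sin(fδ)/sin δ ≈ 1.837.
p = a·p₁ + b·p₂ ≈ (0.093, -0.762, 0.640); φ = arcsin(p_z) ≈ 39.82°, λ = atan2(p_y, p_x) ≈ -83.02°.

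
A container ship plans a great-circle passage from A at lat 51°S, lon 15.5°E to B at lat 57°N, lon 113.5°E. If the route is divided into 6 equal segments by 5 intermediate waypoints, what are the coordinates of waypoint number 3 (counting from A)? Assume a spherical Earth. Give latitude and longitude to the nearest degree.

≈ lat 5°N, lon 60°E

Write both endpoints as unit vectors p₁, p₂ with components (cos φ cos λ, cos φ sin λ, sin φ).
The central angle between the endpoints is δ = arccos(p₁·p₂) ≈ 2.345 rad (134.4°).
Interpolate at f = 3/6 with slerp weights a = sin((1−f)δ)/sin δ ≈ 1.290, b = sin(fδ)/sin δ ≈ 1.290.
p = a·p₁ + b·p₂ ≈ (0.502, 0.861, 0.079); φ = arcsin(p_z) ≈ 4.55°, λ = atan2(p_y, p_x) ≈ 59.76°.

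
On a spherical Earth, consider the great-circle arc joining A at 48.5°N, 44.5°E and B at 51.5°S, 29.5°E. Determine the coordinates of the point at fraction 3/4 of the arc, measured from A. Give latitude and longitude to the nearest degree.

From cos δ = sin φ₁ sin φ₂ + cos φ₁ cos φ₂ cos Δλ, the central angle is δ ≈ 1.760 rad (100.8°).
Interpolate at f = 3/4 with slerp weights a = sin((1−f)δ)/sin δ ≈ 0.434, b = sin(fδ)/sin δ ≈ 0.986.
p = a·p₁ + b·p₂ ≈ (0.739, 0.504, -0.447); φ = arcsin(p_z) ≈ -26.56°, λ = atan2(p_y, p_x) ≈ 34.27°.

≈ 27°S, 34°E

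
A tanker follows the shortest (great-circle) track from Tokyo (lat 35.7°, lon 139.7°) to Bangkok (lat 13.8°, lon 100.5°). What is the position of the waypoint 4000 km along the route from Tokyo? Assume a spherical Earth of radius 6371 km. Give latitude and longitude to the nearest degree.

Convert each endpoint to a unit vector on the sphere (x = cos φ cos λ, y = cos φ sin λ, z = sin φ).
The central angle between the endpoints is δ = arccos(p₁·p₂) ≈ 0.722 rad (41.4°). The total great-circle distance is δ·R ≈ 0.722 × 6371 ≈ 4601 km, so the target fraction is f = 4000/4601 ≈ 0.869.
Interpolate at f ≈ 0.869 with slerp weights a = sin((1−f)δ)/sin δ ≈ 0.143, b = sin(fδ)/sin δ ≈ 0.889.
p = a·p₁ + b·p₂ ≈ (-0.246, 0.923, 0.295); φ = arcsin(p_z) ≈ 17.17°, λ = atan2(p_y, p_x) ≈ 104.89°.

≈ lat 17°, lon 105°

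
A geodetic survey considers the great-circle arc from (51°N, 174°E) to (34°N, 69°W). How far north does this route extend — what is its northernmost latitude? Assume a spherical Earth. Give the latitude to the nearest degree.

The great circle lies in the plane with unit normal n̂ = (p₁ × p₂)/|p₁ × p₂|.
Here n̂_z ≈ +0.474; the vertex latitude is φ_max = arccos|n̂_z| ≈ 61.7°.
Check via Clairaut: cos φ_max = |cos φ₁| · sin C = cos(51.0°)·sin(48.9°) ≈ 0.474, again giving ≈ 61.7°.

≈ 62°N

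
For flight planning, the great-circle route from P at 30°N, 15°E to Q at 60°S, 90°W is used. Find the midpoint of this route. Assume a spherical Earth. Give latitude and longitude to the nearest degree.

Convert each endpoint to a unit vector on the sphere (x = cos φ cos λ, y = cos φ sin λ, z = sin φ).
The central angle between the endpoints is δ = arccos(p₁·p₂) ≈ 2.147 rad (123.0°).
Interpolate at f = 1/2 with slerp weights a = sin((1−f)δ)/sin δ ≈ 1.048, b = sin(fδ)/sin δ ≈ 1.048.
p = a·p₁ + b·p₂ ≈ (0.877, -0.289, -0.384); φ = arcsin(p_z) ≈ -22.57°, λ = atan2(p_y, p_x) ≈ -18.25°.

≈ 23°S, 18°W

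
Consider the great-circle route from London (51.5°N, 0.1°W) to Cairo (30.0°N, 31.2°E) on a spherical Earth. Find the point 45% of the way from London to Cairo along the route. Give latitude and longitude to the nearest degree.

≈ 43°N, 17°E

Convert each endpoint to a unit vector on the sphere (x = cos φ cos λ, y = cos φ sin λ, z = sin φ).
The central angle between the endpoints is δ = arccos(p₁·p₂) ≈ 0.551 rad (31.6°).
Interpolate at f = 0.45 with slerp weights a = sin((1−f)δ)/sin δ ≈ 0.570, b = sin(fδ)/sin δ ≈ 0.469.
p = a·p₁ + b·p₂ ≈ (0.702, 0.210, 0.681); φ = arcsin(p_z) ≈ 42.88°, λ = atan2(p_y, p_x) ≈ 16.63°.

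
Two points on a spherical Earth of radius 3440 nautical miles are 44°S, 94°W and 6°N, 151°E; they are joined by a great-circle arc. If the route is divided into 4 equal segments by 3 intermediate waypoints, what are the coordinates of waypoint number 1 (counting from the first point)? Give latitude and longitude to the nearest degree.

≈ 44°S, 133°W

From cos δ = sin φ₁ sin φ₂ + cos φ₁ cos φ₂ cos Δλ, the central angle is δ ≈ 1.955 rad (112.0°).
Interpolate at f = 1/4 with slerp weights a = sin((1−f)δ)/sin δ ≈ 1.073, b = sin(fδ)/sin δ ≈ 0.507.
p = a·p₁ + b·p₂ ≈ (-0.494, -0.526, -0.692); φ = arcsin(p_z) ≈ -43.81°, λ = atan2(p_y, p_x) ≈ -133.25°.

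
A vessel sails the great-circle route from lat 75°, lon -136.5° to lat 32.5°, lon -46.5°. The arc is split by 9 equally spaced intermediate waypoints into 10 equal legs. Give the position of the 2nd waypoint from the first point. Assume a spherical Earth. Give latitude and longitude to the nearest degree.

Convert each endpoint to a unit vector on the sphere (x = cos φ cos λ, y = cos φ sin λ, z = sin φ).
The central angle between the endpoints is δ = arccos(p₁·p₂) ≈ 1.025 rad (58.7°).
Interpolate at f = 2/10 with slerp weights a = sin((1−f)δ)/sin δ ≈ 0.855, b = sin(fδ)/sin δ ≈ 0.238.
p = a·p₁ + b·p₂ ≈ (-0.022, -0.298, 0.954); φ = arcsin(p_z) ≈ 72.61°, λ = atan2(p_y, p_x) ≈ -94.28°.

≈ lat 73°, lon -94°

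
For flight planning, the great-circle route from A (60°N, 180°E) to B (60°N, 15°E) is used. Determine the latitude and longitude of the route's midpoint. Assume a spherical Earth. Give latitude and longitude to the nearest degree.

Write both endpoints as unit vectors p₁, p₂ with components (cos φ cos λ, cos φ sin λ, sin φ).
The central angle between the endpoints is δ = arccos(p₁·p₂) ≈ 1.037 rad (59.4°).
Interpolate at f = 1/2 with slerp weights a = sin((1−f)δ)/sin δ ≈ 0.576, b = sin(fδ)/sin δ ≈ 0.576.
p = a·p₁ + b·p₂ ≈ (-0.010, 0.075, 0.997); φ = arcsin(p_z) ≈ 85.69°, λ = atan2(p_y, p_x) ≈ 97.50°.

≈ (86°N, 97°E)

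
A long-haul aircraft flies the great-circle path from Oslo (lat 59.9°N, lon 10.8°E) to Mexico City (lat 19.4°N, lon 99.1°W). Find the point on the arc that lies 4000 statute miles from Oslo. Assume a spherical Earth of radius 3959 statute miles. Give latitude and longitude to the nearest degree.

The haversine formula gives a central angle δ ≈ 1.444 rad (82.7°) between the endpoints. The total great-circle distance is δ·R ≈ 1.444 × 3959 ≈ 5717 mi, so the target fraction is f = 4000/5717 ≈ 0.700.
Interpolate at f ≈ 0.700 with slerp weights a = sin((1−f)δ)/sin δ ≈ 0.424, b = sin(fδ)/sin δ ≈ 0.854.
p = a·p₁ + b·p₂ ≈ (0.081, -0.755, 0.650); φ = arcsin(p_z) ≈ 40.55°, λ = atan2(p_y, p_x) ≈ -83.86°.

≈ lat 41°N, lon 84°W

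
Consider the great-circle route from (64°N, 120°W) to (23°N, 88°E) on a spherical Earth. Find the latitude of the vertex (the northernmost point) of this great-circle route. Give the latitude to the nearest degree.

The great circle lies in the plane with unit normal n̂ = (p₁ × p₂)/|p₁ × p₂|.
Here n̂_z ≈ -0.189; the vertex latitude is φ_max = arccos|n̂_z| ≈ 79.1°.
Check via Clairaut: cos φ_max = |cos φ₁| · sin C = cos(64.0°)·sin(25.6°) ≈ 0.189, again giving ≈ 79.1°.

≈ 79°N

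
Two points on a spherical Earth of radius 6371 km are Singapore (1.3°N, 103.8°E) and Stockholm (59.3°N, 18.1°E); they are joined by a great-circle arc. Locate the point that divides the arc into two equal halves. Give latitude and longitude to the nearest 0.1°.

From cos δ = sin φ₁ sin φ₂ + cos φ₁ cos φ₂ cos Δλ, the central angle is δ ≈ 1.513 rad (86.7°).
Interpolate at f = 1/2 with slerp weights a = sin((1−f)δ)/sin δ ≈ 0.688, b = sin(fδ)/sin δ ≈ 0.688.
p = a·p₁ + b·p₂ ≈ (0.170, 0.777, 0.607); φ = arcsin(p_z) ≈ 37.36°, λ = atan2(p_y, p_x) ≈ 77.67°.

≈ (37.4°N, 77.7°E)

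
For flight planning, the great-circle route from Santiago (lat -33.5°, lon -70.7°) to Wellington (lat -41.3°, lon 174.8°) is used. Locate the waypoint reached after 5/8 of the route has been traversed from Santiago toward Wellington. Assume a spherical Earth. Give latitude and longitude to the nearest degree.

Write both endpoints as unit vectors p₁, p₂ with components (cos φ cos λ, cos φ sin λ, sin φ).
The central angle between the endpoints is δ = arccos(p₁·p₂) ≈ 1.466 rad (84.0°).
Interpolate at f = 5/8 with slerp weights a = sin((1−f)δ)/sin δ ≈ 0.525, b = sin(fδ)/sin δ ≈ 0.798.
p = a·p₁ + b·p₂ ≈ (-0.452, -0.359, -0.816); φ = arcsin(p_z) ≈ -54.73°, λ = atan2(p_y, p_x) ≈ -141.53°.

≈ lat -55°, lon -142°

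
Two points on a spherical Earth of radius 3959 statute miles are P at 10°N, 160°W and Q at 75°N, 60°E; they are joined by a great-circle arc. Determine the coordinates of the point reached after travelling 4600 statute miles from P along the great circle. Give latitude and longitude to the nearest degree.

From cos δ = sin φ₁ sin φ₂ + cos φ₁ cos φ₂ cos Δλ, the central angle is δ ≈ 1.598 rad (91.6°). The total great-circle distance is δ·R ≈ 1.598 × 3959 ≈ 6328 mi, so the target fraction is f = 4600/6328 ≈ 0.727.
Interpolate at f ≈ 0.727 with slerp weights a = sin((1−f)δ)/sin δ ≈ 0.423, b = sin(fδ)/sin δ ≈ 0.918.
p = a·p₁ + b·p₂ ≈ (-0.273, 0.063, 0.960); φ = arcsin(p_z) ≈ 73.75°, λ = atan2(p_y, p_x) ≈ 166.92°.

≈ 74°N, 167°E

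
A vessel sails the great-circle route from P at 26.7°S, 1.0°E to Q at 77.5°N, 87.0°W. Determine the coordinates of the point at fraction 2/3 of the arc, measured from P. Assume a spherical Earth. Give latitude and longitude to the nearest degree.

From cos δ = sin φ₁ sin φ₂ + cos φ₁ cos φ₂ cos Δλ, the central angle is δ ≈ 2.017 rad (115.6°).
Interpolate at f = 2/3 with slerp weights a = sin((1−f)δ)/sin δ ≈ 0.691, b = sin(fδ)/sin δ ≈ 1.081.
p = a·p₁ + b·p₂ ≈ (0.629, -0.223, 0.745); φ = arcsin(p_z) ≈ 48.13°, λ = atan2(p_y, p_x) ≈ -19.50°.

≈ 48°N, 19°W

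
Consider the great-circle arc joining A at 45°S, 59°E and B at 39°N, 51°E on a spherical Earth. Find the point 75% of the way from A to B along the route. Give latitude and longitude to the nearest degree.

Convert each endpoint to a unit vector on the sphere (x = cos φ cos λ, y = cos φ sin λ, z = sin φ).
The central angle between the endpoints is δ = arccos(p₁·p₂) ≈ 1.471 rad (84.3°).
Interpolate at f = 0.75 with slerp weights a = sin((1−f)δ)/sin δ ≈ 0.361, b = sin(fδ)/sin δ ≈ 0.897.
p = a·p₁ + b·p₂ ≈ (0.570, 0.761, 0.309); φ = arcsin(p_z) ≈ 18.01°, λ = atan2(p_y, p_x) ≈ 53.14°.

≈ 18°N, 53°E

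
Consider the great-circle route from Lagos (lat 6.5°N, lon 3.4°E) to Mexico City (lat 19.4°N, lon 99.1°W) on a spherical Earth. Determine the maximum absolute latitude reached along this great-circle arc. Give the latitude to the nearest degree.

≈ 22°N

The great circle lies in the plane with unit normal n̂ = (p₁ × p₂)/|p₁ × p₂|.
Here n̂_z ≈ -0.928; the vertex latitude is φ_max = arccos|n̂_z| ≈ 21.9°.
Check via Clairaut: cos φ_max = |cos φ₁| · sin C = cos(6.5°)·sin(69.0°) ≈ 0.928, again giving ≈ 21.9°.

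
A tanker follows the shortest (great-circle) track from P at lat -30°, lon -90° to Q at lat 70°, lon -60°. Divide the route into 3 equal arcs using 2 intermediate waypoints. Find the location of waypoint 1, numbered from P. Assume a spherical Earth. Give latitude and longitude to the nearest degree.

≈ lat 4°, lon -84°

Convert each endpoint to a unit vector on the sphere (x = cos φ cos λ, y = cos φ sin λ, z = sin φ).
The central angle between the endpoints is δ = arccos(p₁·p₂) ≈ 1.786 rad (102.3°).
Interpolate at f = 1/3 with slerp weights a = sin((1−f)δ)/sin δ ≈ 0.950, b = sin(fδ)/sin δ ≈ 0.574.
p = a·p₁ + b·p₂ ≈ (0.098, -0.993, 0.064); φ = arcsin(p_z) ≈ 3.68°, λ = atan2(p_y, p_x) ≈ -84.36°.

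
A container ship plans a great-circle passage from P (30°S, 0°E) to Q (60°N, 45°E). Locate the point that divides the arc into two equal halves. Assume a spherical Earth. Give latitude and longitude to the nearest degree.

Write both endpoints as unit vectors p₁, p₂ with components (cos φ cos λ, cos φ sin λ, sin φ).
The central angle between the endpoints is δ = arccos(p₁·p₂) ≈ 1.698 rad (97.3°).
Interpolate at f = 1/2 with slerp weights a = sin((1−f)δ)/sin δ ≈ 0.757, b = sin(fδ)/sin δ ≈ 0.757.
p = a·p₁ + b·p₂ ≈ (0.923, 0.268, 0.277); φ = arcsin(p_z) ≈ 16.08°, λ = atan2(p_y, p_x) ≈ 16.17°.

≈ (16°N, 16°E)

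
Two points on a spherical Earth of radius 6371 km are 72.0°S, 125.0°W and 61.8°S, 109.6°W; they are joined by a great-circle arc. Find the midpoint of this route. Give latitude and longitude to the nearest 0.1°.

From cos δ = sin φ₁ sin φ₂ + cos φ₁ cos φ₂ cos Δλ, the central angle is δ ≈ 0.206 rad (11.8°).
Interpolate at f = 1/2 with slerp weights a = sin((1−f)δ)/sin δ ≈ 0.503, b = sin(fδ)/sin δ ≈ 0.503.
p = a·p₁ + b·p₂ ≈ (-0.169, -0.351, -0.921); φ = arcsin(p_z) ≈ -67.08°, λ = atan2(p_y, p_x) ≈ -115.68°.

≈ 67.1°S, 115.7°W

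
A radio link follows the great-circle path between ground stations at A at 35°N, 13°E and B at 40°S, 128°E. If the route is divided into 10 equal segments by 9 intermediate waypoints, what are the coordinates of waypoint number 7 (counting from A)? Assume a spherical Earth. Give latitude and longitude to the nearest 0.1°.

≈ 21.5°S, 87.7°E

Convert each endpoint to a unit vector on the sphere (x = cos φ cos λ, y = cos φ sin λ, z = sin φ).
The central angle between the endpoints is δ = arccos(p₁·p₂) ≈ 2.257 rad (129.3°).
Interpolate at f = 7/10 with slerp weights a = sin((1−f)δ)/sin δ ≈ 0.810, b = sin(fδ)/sin δ ≈ 1.293.
p = a·p₁ + b·p₂ ≈ (0.037, 0.930, -0.366); φ = arcsin(p_z) ≈ -21.49°, λ = atan2(p_y, p_x) ≈ 87.73°.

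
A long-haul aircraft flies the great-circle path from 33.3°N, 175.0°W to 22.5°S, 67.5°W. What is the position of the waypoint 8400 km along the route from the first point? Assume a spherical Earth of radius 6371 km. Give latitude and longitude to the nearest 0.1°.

≈ 0.8°S, 102.9°W

From cos δ = sin φ₁ sin φ₂ + cos φ₁ cos φ₂ cos Δλ, the central angle is δ ≈ 2.029 rad (116.3°). The total great-circle distance is δ·R ≈ 2.029 × 6371 ≈ 12927 km, so the target fraction is f = 8400/12927 ≈ 0.650.
Interpolate at f ≈ 0.650 with slerp weights a = sin((1−f)δ)/sin δ ≈ 0.727, b = sin(fδ)/sin δ ≈ 1.080.
p = a·p₁ + b·p₂ ≈ (-0.224, -0.975, -0.014); φ = arcsin(p_z) ≈ -0.80°, λ = atan2(p_y, p_x) ≈ -102.93°.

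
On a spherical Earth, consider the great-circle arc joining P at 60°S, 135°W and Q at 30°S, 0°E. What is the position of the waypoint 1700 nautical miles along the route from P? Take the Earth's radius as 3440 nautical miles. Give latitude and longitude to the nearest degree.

≈ 72°S, 67°W

The haversine formula gives a central angle δ ≈ 1.444 rad (82.7°) between the endpoints. The total great-circle distance is δ·R ≈ 1.444 × 3440 ≈ 4966 nmi, so the target fraction is f = 1700/4966 ≈ 0.342.
Interpolate at f ≈ 0.342 with slerp weights a = sin((1−f)δ)/sin δ ≈ 0.820, b = sin(fδ)/sin δ ≈ 0.478.
p = a·p₁ + b·p₂ ≈ (0.124, -0.290, -0.949); φ = arcsin(p_z) ≈ -71.62°, λ = atan2(p_y, p_x) ≈ -66.79°.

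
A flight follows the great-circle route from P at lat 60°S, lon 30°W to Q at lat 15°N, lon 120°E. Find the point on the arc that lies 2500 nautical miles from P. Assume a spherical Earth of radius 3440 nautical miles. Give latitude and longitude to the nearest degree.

From cos δ = sin φ₁ sin φ₂ + cos φ₁ cos φ₂ cos Δλ, the central angle is δ ≈ 2.268 rad (130.0°). The total great-circle distance is δ·R ≈ 2.268 × 3440 ≈ 7803 nmi, so the target fraction is f = 2500/7803 ≈ 0.320.
Interpolate at f ≈ 0.320 with slerp weights a = sin((1−f)δ)/sin δ ≈ 1.304, b = sin(fδ)/sin δ ≈ 0.867.
p = a·p₁ + b·p₂ ≈ (0.146, 0.399, -0.905); φ = arcsin(p_z) ≈ -64.85°, λ = atan2(p_y, p_x) ≈ 69.90°.

≈ lat 65°S, lon 70°E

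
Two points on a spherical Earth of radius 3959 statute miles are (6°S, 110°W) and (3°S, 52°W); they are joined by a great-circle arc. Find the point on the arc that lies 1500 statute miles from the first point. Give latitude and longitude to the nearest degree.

Write both endpoints as unit vectors p₁, p₂ with components (cos φ cos λ, cos φ sin λ, sin φ).
The central angle between the endpoints is δ = arccos(p₁·p₂) ≈ 1.010 rad (57.9°). The total great-circle distance is δ·R ≈ 1.010 × 3959 ≈ 3999 mi, so the target fraction is f = 1500/3999 ≈ 0.375.
Interpolate at f ≈ 0.375 with slerp weights a = sin((1−f)δ)/sin δ ≈ 0.697, b = sin(fδ)/sin δ ≈ 0.437.
p = a·p₁ + b·p₂ ≈ (0.032, -0.995, -0.096); φ = arcsin(p_z) ≈ -5.49°, λ = atan2(p_y, p_x) ≈ -88.19°.

≈ (5°S, 88°W)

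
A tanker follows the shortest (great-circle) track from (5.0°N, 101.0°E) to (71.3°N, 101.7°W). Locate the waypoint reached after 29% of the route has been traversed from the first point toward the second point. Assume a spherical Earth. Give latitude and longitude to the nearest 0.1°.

≈ (34.4°N, 105.4°E)

Write both endpoints as unit vectors p₁, p₂ with components (cos φ cos λ, cos φ sin λ, sin φ).
The central angle between the endpoints is δ = arccos(p₁·p₂) ≈ 1.785 rad (102.2°).
Interpolate at f = 0.29 with slerp weights a = sin((1−f)δ)/sin δ ≈ 0.976, b = sin(fδ)/sin δ ≈ 0.506.
p = a·p₁ + b·p₂ ≈ (-0.219, 0.796, 0.565); φ = arcsin(p_z) ≈ 34.38°, λ = atan2(p_y, p_x) ≈ 105.35°.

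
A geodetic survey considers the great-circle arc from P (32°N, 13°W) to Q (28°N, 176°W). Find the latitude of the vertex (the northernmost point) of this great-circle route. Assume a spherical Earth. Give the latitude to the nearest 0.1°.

The great circle lies in the plane with unit normal n̂ = (p₁ × p₂)/|p₁ × p₂|.
Here n̂_z ≈ -0.248; the vertex latitude is φ_max = arccos|n̂_z| ≈ 75.7°.
Check via Clairaut: cos φ_max = |cos φ₁| · sin C = cos(32.0°)·sin(17.0°) ≈ 0.248, again giving ≈ 75.7°.

≈ 75.7°N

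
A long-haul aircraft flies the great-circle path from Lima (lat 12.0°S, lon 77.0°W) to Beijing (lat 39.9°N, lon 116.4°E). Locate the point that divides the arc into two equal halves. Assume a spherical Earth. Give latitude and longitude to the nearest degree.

From cos δ = sin φ₁ sin φ₂ + cos φ₁ cos φ₂ cos Δλ, the central angle is δ ≈ 2.613 rad (149.7°).
Interpolate at f = 1/2 with slerp weights a = sin((1−f)δ)/sin δ ≈ 1.913, b = sin(fδ)/sin δ ≈ 1.913.
p = a·p₁ + b·p₂ ≈ (-0.232, -0.509, 0.829); φ = arcsin(p_z) ≈ 56.02°, λ = atan2(p_y, p_x) ≈ -114.48°.

≈ lat 56°N, lon 114°W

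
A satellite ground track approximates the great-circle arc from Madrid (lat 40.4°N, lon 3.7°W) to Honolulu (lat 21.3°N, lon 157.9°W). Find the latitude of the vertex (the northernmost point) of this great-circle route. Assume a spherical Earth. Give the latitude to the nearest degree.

The great circle lies in the plane with unit normal n̂ = (p₁ × p₂)/|p₁ × p₂|.
Here n̂_z ≈ -0.337; the vertex latitude is φ_max = arccos|n̂_z| ≈ 70.3°.

≈ 70°N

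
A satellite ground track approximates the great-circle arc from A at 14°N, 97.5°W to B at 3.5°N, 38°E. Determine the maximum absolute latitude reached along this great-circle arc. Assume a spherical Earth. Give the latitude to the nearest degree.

≈ 23°N

The great circle lies in the plane with unit normal n̂ = (p₁ × p₂)/|p₁ × p₂|.
Here n̂_z ≈ +0.921; the vertex latitude is φ_max = arccos|n̂_z| ≈ 22.9°.
Check via Clairaut: cos φ_max = |cos φ₁| · sin C = cos(14.0°)·sin(71.7°) ≈ 0.921, again giving ≈ 22.9°.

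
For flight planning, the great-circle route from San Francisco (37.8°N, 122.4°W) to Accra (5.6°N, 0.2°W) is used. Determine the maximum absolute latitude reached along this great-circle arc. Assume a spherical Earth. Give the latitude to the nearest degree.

The great circle lies in the plane with unit normal n̂ = (p₁ × p₂)/|p₁ × p₂|.
Here n̂_z ≈ +0.713; the vertex latitude is φ_max = arccos|n̂_z| ≈ 44.5°.
Check via Clairaut: cos φ_max = |cos φ₁| · sin C = cos(37.8°)·sin(64.5°) ≈ 0.713, again giving ≈ 44.5°.

≈ 45°N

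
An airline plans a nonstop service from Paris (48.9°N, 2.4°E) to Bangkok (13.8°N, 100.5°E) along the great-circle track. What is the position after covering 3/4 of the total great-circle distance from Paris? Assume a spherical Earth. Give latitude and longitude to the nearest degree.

Convert each endpoint to a unit vector on the sphere (x = cos φ cos λ, y = cos φ sin λ, z = sin φ).
The central angle between the endpoints is δ = arccos(p₁·p₂) ≈ 1.481 rad (84.8°).
Interpolate at f = 3/4 with slerp weights a = sin((1−f)δ)/sin δ ≈ 0.363, b = sin(fδ)/sin δ ≈ 0.900.
p = a·p₁ + b·p₂ ≈ (0.079, 0.869, 0.488); φ = arcsin(p_z) ≈ 29.23°, λ = atan2(p_y, p_x) ≈ 84.78°.

≈ 29°N, 85°E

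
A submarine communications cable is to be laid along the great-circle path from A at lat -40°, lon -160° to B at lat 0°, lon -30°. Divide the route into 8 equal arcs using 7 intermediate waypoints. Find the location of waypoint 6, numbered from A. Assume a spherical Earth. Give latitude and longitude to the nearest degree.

≈ lat -22°, lon -51°

Write both endpoints as unit vectors p₁, p₂ with components (cos φ cos λ, cos φ sin λ, sin φ).
The central angle between the endpoints is δ = arccos(p₁·p₂) ≈ 2.086 rad (119.5°).
Interpolate at f = 6/8 with slerp weights a = sin((1−f)δ)/sin δ ≈ 0.572, b = sin(fδ)/sin δ ≈ 1.149.
p = a·p₁ + b·p₂ ≈ (0.583, -0.724, -0.368); φ = arcsin(p_z) ≈ -21.58°, λ = atan2(p_y, p_x) ≈ -51.17°.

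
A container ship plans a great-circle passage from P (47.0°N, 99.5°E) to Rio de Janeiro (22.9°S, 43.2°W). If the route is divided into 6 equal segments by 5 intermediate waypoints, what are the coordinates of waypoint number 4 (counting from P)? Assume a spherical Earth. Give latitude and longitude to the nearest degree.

The haversine formula gives a central angle δ ≈ 2.472 rad (141.7°) between the endpoints.
Interpolate at f = 4/6 with slerp weights a = sin((1−f)δ)/sin δ ≈ 1.183, b = sin(fδ)/sin δ ≈ 1.607.
p = a·p₁ + b·p₂ ≈ (0.946, -0.218, 0.240); φ = arcsin(p_z) ≈ 13.88°, λ = atan2(p_y, p_x) ≈ -12.95°.

≈ (14°N, 13°W)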